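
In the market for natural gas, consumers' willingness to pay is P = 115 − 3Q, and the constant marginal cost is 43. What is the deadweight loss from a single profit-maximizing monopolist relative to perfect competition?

DWL = 216

Competitive firms price at marginal cost: P = 43, giving Q = 24.
Monopoly sets MR = MC: 115 − 6Q = 43 ⇒ Q = 12, P = 115 − 3·12 = 79.
DWL is the triangle between Q = 12 and Q = 24: ½·(24 − 12)·(79 − 43) = 216.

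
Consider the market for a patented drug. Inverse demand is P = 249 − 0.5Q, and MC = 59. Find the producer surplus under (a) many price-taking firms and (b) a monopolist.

Perfect competition: P = MC = 59, so 249 − 0.5Q = 59 and Q = 380.
PS = (59 − 59)·380 = 0.
A monopolist chooses Q where MR = MC. MR = 249 − Q; setting this equal to 59 gives Q = 190 and P = 154.
PS = (154 − 59)·190 = 18050.

Competition: PS = 0; Monopoly: PS = 18050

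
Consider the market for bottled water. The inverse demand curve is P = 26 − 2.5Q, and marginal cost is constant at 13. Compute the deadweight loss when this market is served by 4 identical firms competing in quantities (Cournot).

Under competition P = MC = 13, so Q = (26 − 13)/2.5 = 5.2.
In a 4-firm Cournot equilibrium, symmetry and the first-order condition give q = (26 − 13)/(12.5) = 1.04. So Q = 4.16 and P = 15.6.
DWL is the triangle between Q = 4.16 and Q = 5.2: ½·(5.2 − 4.16)·(15.6 − 13) = 1.352.

DWL = 1.352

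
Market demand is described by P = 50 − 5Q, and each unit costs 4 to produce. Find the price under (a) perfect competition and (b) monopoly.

Competitive firms price at marginal cost: P = 4, giving Q = 9.2.
A monopolist chooses Q where MR = MC. MR = 50 − 10Q; setting this equal to 4 gives Q = 4.6 and P = 27.

Competition: P = 4; Monopoly: P = 27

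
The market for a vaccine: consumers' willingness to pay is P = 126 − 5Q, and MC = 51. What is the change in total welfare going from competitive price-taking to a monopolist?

Total welfare falls by 140.625

Under competition P = MC = 51, so Q = (126 − 51)/5 = 15.
CS = ½·(126 − 51)·15 = 562.5; PS = (51 − 51)·15 = 0; TS = 562.5.
A monopolist chooses Q where MR = MC. MR = 126 − 10Q; setting this equal to 51 gives Q = 7.5 and P = 88.5.
CS = ½·(126 − 88.5)·7.5 = 140.625; PS = (88.5 − 51)·7.5 = 281.25; TS = 421.875.
Change in total welfare: 421.875 − 562.5 = −140.625.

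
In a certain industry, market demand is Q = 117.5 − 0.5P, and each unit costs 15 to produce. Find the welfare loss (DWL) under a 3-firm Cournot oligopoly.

Inverting demand: P = 235 − 2Q.
Under competition P = MC = 15, so Q = (235 − 15)/2 = 110.
In a 3-firm Cournot equilibrium, symmetry and the first-order condition give q = (235 − 15)/(8) = 27.5. So Q = 82.5 and P = 70.
DWL is the triangle between Q = 82.5 and Q = 110: ½·(110 − 82.5)·(70 − 15) = 756.25.

DWL = 756.25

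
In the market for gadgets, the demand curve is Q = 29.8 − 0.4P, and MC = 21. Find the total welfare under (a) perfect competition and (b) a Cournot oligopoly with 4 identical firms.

Inverting demand: P = 74.5 − 2.5Q.
Under competition P = MC = 21, so Q = (74.5 − 21)/2.5 = 21.4.
CS = ½·(74.5 − 21)·21.4 = 572.45; PS = (21 − 21)·21.4 = 0; TS = 572.45.
In a 4-firm Cournot equilibrium, symmetry and the first-order condition give q = (74.5 − 21)/(12.5) = 4.28. So Q = 17.12 and P = 31.7.
CS = ½·(74.5 − 31.7)·17.12 = 366.368; PS = (31.7 − 21)·17.12 = 183.184; TS = 549.552.

Competition: TS = 572.45; Cournot: TS = 549.552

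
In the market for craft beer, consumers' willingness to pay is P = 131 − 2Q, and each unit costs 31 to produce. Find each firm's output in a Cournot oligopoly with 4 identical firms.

Cournot with 4 identical firms: the symmetric best-response condition is 131 − 10q = 31. Each firm produces q = 10, total output Q = 40, price P = 51.

q_i = 10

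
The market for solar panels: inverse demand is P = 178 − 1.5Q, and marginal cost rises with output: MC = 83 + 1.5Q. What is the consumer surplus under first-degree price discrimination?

With perfect price discrimination, output is the efficient level Q = 95/3 (where demand meets MC), but every buyer pays their willingness to pay: CS = 0 and PS = total surplus.
CS = 0.

CS = 0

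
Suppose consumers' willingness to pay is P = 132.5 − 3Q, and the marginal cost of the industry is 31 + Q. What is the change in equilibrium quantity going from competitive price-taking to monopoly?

Competitive equilibrium sets price equal to marginal cost: 132.5 − 3Q = 31 + Q, so Q = 25.375 and P = 56.375.
A monopolist chooses Q where MR = MC. MR = 132.5 − 6Q; setting this equal to 31 + Q gives Q = 14.5 and P = 89.
Change in equilibrium quantity: 14.5 − 25.375 = −10.875.

Equilibrium quantity falls by 10.875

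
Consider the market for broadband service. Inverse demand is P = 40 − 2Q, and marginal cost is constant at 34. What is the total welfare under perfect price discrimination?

TS = 9

Under first-degree price discrimination the firm charges each unit its demand price and produces up to where P = MC, i.e. Q = 3. Consumer surplus is zero; producer surplus equals total surplus.
TS = 9 (equal to competitive TS).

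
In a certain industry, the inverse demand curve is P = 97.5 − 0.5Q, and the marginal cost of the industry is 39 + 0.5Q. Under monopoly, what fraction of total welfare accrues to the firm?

A monopolist chooses Q where MR = MC. MR = 97.5 − Q; setting this equal to 39 + 0.5Q gives Q = 39 and P = 78.
CS = ½·(97.5 − 78)·39 = 380.25.
PS = P·Q − VC(Q) = 78·39 − (39·39 + ½·0.5·39²) = 1140.75.
Share captured = PS/TS = 1140.75/1521 = 0.75.

PS/TS = 0.75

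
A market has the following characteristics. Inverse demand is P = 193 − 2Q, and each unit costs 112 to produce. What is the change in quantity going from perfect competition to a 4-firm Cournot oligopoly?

Quantity falls by 8.1

Perfect competition: P = MC = 112, so 193 − 2Q = 112 and Q = 40.5.
With 4 symmetric Cournot firms, each firm's FOC gives 193 − 10q = 112, so q = 8.1, Q = 4·8.1 = 32.4, and P = 128.2.
Change in quantity: 32.4 − 40.5 = −8.1.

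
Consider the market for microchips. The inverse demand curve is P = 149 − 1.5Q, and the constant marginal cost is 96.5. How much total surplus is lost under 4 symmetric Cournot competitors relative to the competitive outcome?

Under competition P = MC = 96.5, so Q = (149 − 96.5)/1.5 = 35.
In a 4-firm Cournot equilibrium, symmetry and the first-order condition give q = (149 − 96.5)/(7.5) = 7. So Q = 28 and P = 107.
DWL is the triangle between Q = 28 and Q = 35: ½·(35 − 28)·(107 − 96.5) = 36.75.

DWL = 36.75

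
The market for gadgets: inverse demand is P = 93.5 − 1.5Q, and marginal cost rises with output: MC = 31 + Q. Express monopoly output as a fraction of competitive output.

Q_m/Q_c = 0.625

Monopoly sets MR = MC: 93.5 − 3Q = 31 + Q ⇒ Q = 15.625, P = 93.5 − 1.5·15.625 = 1121/16.
Competitive equilibrium sets price equal to marginal cost: 93.5 − 1.5Q = 31 + Q, so Q = 25 and P = 56.
Ratio Q_m/Q_c = 15.625/25 = 0.625.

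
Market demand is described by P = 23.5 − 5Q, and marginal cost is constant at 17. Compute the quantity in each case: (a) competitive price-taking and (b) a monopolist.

Perfect competition: P = MC = 17, so 23.5 − 5Q = 17 and Q = 1.3.
The monopolist equates marginal revenue to marginal cost: 23.5 − 10Q = 17, so Q = 0.65. From demand, P = 20.25.

Competition: Q = 1.3; Monopoly: Q = 0.65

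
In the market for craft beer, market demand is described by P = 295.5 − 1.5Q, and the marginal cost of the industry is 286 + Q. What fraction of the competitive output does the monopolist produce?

The monopolist equates marginal revenue to marginal cost: 295.5 − 3Q = 286 + Q, so Q = 2.375. From demand, P = 4671/16.
Under competition P = MC: 295.5 − 1.5Q = 286 + Q ⇒ Q = 3.8, P = 289.8.
Ratio Q_m/Q_c = 2.375/3.8 = 0.625.

Q_m/Q_c = 0.625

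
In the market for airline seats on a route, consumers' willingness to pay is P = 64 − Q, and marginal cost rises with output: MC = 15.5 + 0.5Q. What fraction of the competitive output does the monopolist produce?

Q_m/Q_c = 0.6

A monopolist chooses Q where MR = MC. MR = 64 − 2Q; setting this equal to 15.5 + 0.5Q gives Q = 19.4 and P = 44.6.
Competitive equilibrium sets price equal to marginal cost: 64 − Q = 15.5 + 0.5Q, so Q = 97/3 and P = 95/3.
Ratio Q_m/Q_c = 19.4/(97/3) = 0.6.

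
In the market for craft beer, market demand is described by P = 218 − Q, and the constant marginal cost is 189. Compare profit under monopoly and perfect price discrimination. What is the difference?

A monopolist chooses Q where MR = MC. MR = 218 − 2Q; setting this equal to 189 gives Q = 14.5 and P = 203.5.
Profit = (203.5 − 189)·14.5 = 210.25.
Under first-degree price discrimination the firm charges each unit its demand price and produces up to where P = MC, i.e. Q = 29. Consumer surplus is zero; producer surplus equals total surplus.
PS equals the full surplus area, 420.5. Profit = 420.5 = 420.5.
Change in profit: 420.5 − 210.25 = 210.25.

Profit rises by 210.25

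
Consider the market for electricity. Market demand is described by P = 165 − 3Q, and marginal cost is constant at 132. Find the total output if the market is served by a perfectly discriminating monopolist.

With perfect price discrimination, output is the efficient level Q = 11 (where demand meets MC), but every buyer pays their willingness to pay: CS = 0 and PS = total surplus.

Q = 11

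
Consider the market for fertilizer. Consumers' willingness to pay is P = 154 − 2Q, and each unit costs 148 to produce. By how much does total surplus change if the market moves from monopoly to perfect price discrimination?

A monopolist chooses Q where MR = MC. MR = 154 − 4Q; setting this equal to 148 gives Q = 1.5 and P = 151.
CS = ½·(154 − 151)·1.5 = 2.25; PS = (151 − 148)·1.5 = 4.5; TS = 6.75.
With perfect price discrimination, output is the efficient level Q = 3 (where demand meets MC), but every buyer pays their willingness to pay: CS = 0 and PS = total surplus.
TS = 9 (equal to competitive TS).
Change in total surplus: 9 − 6.75 = 2.25.

TS rises by 2.25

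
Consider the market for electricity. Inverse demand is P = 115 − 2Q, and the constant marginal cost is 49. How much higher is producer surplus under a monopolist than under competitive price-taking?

Under competition P = MC = 49, so Q = (115 − 49)/2 = 33.
PS = (49 − 49)·33 = 0.
A monopolist chooses Q where MR = MC. MR = 115 − 4Q; setting this equal to 49 gives Q = 16.5 and P = 82.
PS = (82 − 49)·16.5 = 544.5.
Change in producer surplus: 544.5 − 0 = 544.5.

Producer surplus rises by 544.5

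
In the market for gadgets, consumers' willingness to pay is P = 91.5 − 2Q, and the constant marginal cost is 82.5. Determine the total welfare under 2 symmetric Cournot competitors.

TS = 18

In a 2-firm Cournot equilibrium, symmetry and the first-order condition give q = (91.5 − 82.5)/(6) = 1.5. So Q = 3 and P = 85.5.
CS = ½·(91.5 − 85.5)·3 = 9; PS = (85.5 − 82.5)·3 = 9; TS = 18.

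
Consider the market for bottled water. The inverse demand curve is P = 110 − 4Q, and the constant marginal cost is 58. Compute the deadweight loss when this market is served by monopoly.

Competitive firms price at marginal cost: P = 58, giving Q = 13.
A monopolist chooses Q where MR = MC. MR = 110 − 8Q; setting this equal to 58 gives Q = 6.5 and P = 84.
DWL is the triangle between Q = 6.5 and Q = 13: ½·(13 − 6.5)·(84 − 58) = 84.5.

DWL = 84.5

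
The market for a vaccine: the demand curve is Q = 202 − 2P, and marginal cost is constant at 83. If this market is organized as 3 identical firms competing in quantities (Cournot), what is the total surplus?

Inverting demand: P = 101 − 0.5Q.
With 3 symmetric Cournot firms, each firm's FOC gives 101 − 2q = 83, so q = 9, Q = 3·9 = 27, and P = 87.5.
CS = ½·(101 − 87.5)·27 = 182.25; PS = (87.5 − 83)·27 = 121.5; TS = 303.75.

TS = 303.75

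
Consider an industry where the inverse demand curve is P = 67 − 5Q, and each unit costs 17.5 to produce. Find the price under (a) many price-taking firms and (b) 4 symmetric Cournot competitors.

Perfect competition: P = MC = 17.5, so 67 − 5Q = 17.5 and Q = 9.9.
With 4 symmetric Cournot firms, each firm's FOC gives 67 − 25q = 17.5, so q = 1.98, Q = 4·1.98 = 7.92, and P = 27.4.

Competition: P = 17.5; Cournot: P = 27.4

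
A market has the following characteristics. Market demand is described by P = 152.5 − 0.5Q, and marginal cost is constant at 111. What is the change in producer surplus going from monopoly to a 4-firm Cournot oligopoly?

Producer surplus falls by 310.005

A monopolist chooses Q where MR = MC. MR = 152.5 − Q; setting this equal to 111 gives Q = 41.5 and P = 131.75.
PS = (131.75 − 111)·41.5 = 861.125.
In a 4-firm Cournot equilibrium, symmetry and the first-order condition give q = (152.5 − 111)/(2.5) = 16.6. So Q = 66.4 and P = 119.3.
PS = (119.3 − 111)·66.4 = 551.12.
Change in producer surplus: 551.12 − 861.125 = −310.005.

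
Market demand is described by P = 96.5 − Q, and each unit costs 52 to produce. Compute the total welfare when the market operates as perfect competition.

Under competition P = MC = 52, so Q = (96.5 − 52)/1 = 44.5.
CS = ½·(96.5 − 52)·44.5 = 990.125; PS = (52 − 52)·44.5 = 0; TS = 990.125.

TS = 990.125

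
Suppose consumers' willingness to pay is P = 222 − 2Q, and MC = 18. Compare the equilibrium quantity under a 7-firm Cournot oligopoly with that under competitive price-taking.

Cournot with 7 identical firms: the symmetric best-response condition is 222 − 16q = 18. Each firm produces q = 12.75, total output Q = 89.25, price P = 43.5.
Competitive firms price at marginal cost: P = 18, giving Q = 102.

Cournot: Q = 89.25; Competition: Q = 102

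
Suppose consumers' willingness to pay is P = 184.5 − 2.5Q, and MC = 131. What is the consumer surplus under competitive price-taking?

CS = 572.45

Under competition P = MC = 131, so Q = (184.5 − 131)/2.5 = 21.4.
CS = ½·(184.5 − 131)·21.4 = 572.45.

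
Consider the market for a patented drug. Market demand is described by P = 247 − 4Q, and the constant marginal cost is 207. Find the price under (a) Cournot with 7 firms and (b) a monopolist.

Cournot: P = 212; Monopoly: P = 227

In a 7-firm Cournot equilibrium, symmetry and the first-order condition give q = (247 − 207)/(32) = 1.25. So Q = 8.75 and P = 212.
Monopoly sets MR = MC: 247 − 8Q = 207 ⇒ Q = 5, P = 247 − 4·5 = 227.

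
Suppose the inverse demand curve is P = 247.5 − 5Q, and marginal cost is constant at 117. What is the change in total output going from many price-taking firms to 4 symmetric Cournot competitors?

Under competition P = MC = 117, so Q = (247.5 − 117)/5 = 26.1.
With 4 symmetric Cournot firms, each firm's FOC gives 247.5 − 25q = 117, so q = 5.22, Q = 4·5.22 = 20.88, and P = 143.1.
Change in total output: 20.88 − 26.1 = −5.22.

Q falls by 5.22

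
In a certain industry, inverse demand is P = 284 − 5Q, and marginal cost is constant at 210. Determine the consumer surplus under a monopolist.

CS = 136.9

A monopolist chooses Q where MR = MC. MR = 284 − 10Q; setting this equal to 210 gives Q = 7.4 and P = 247.
CS = ½·(284 − 247)·7.4 = 136.9.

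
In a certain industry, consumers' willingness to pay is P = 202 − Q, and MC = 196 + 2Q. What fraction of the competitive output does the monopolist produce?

Q_m/Q_c = 0.75

A monopolist chooses Q where MR = MC. MR = 202 − 2Q; setting this equal to 196 + 2Q gives Q = 1.5 and P = 200.5.
Under competition P = MC: 202 − Q = 196 + 2Q ⇒ Q = 2, P = 200.
Ratio Q_m/Q_c = 1.5/2 = 0.75.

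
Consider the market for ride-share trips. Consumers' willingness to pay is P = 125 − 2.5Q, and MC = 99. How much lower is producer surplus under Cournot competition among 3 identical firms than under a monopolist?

Producer surplus falls by 16.9

Monopoly sets MR = MC: 125 − 5Q = 99 ⇒ Q = 5.2, P = 125 − 2.5·5.2 = 112.
PS = (112 − 99)·5.2 = 67.6.
In a 3-firm Cournot equilibrium, symmetry and the first-order condition give q = (125 − 99)/(10) = 2.6. So Q = 7.8 and P = 105.5.
PS = (105.5 − 99)·7.8 = 50.7.
Change in producer surplus: 50.7 − 67.6 = −16.9.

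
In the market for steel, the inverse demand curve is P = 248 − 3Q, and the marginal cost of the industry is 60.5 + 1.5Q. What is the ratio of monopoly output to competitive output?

Q_m/Q_c = 0.6

A monopolist chooses Q where MR = MC. MR = 248 − 6Q; setting this equal to 60.5 + 1.5Q gives Q = 25 and P = 173.
Competitive equilibrium sets price equal to marginal cost: 248 − 3Q = 60.5 + 1.5Q, so Q = 125/3 and P = 123.
Ratio Q_m/Q_c = 25/(125/3) = 0.6.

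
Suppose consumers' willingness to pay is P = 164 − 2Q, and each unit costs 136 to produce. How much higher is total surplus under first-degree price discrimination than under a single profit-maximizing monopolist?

Total surplus rises by 49

Monopoly sets MR = MC: 164 − 4Q = 136 ⇒ Q = 7, P = 164 − 2·7 = 150.
CS = ½·(164 − 150)·7 = 49; PS = (150 − 136)·7 = 98; TS = 147.
A perfectly discriminating monopolist sells every unit with P(Q) ≥ MC(Q), so output equals the competitive quantity Q = 14. Each buyer pays their reservation price, so CS = 0 and the firm captures all surplus.
TS = 196 (equal to competitive TS).
Change in total surplus: 196 − 147 = 49.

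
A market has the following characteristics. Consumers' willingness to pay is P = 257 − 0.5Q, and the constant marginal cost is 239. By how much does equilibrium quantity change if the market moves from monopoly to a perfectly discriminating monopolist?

Equilibrium quantity rises by 18

The monopolist equates marginal revenue to marginal cost: 257 − Q = 239, so Q = 18. From demand, P = 248.
Under first-degree price discrimination the firm charges each unit its demand price and produces up to where P = MC, i.e. Q = 36. Consumer surplus is zero; producer surplus equals total surplus.
Change in equilibrium quantity: 36 − 18 = 18.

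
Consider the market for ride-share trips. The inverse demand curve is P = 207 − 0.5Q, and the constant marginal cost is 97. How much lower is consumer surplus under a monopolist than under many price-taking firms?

Under competition P = MC = 97, so Q = (207 − 97)/0.5 = 220.
CS = ½·(207 − 97)·220 = 12100.
Monopoly sets MR = MC: 207 − Q = 97 ⇒ Q = 110, P = 207 − 0.5·110 = 152.
CS = ½·(207 − 152)·110 = 3025.
Change in consumer surplus: 3025 − 12100 = −9075.

Consumer surplus falls by 9075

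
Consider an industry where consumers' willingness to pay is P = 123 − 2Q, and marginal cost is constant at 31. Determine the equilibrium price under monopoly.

P = 77

Monopoly sets MR = MC: 123 − 4Q = 31 ⇒ Q = 23, P = 123 − 2·23 = 77.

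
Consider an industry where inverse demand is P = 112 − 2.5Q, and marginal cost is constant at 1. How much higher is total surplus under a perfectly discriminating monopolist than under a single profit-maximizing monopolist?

The monopolist equates marginal revenue to marginal cost: 112 − 5Q = 1, so Q = 22.2. From demand, P = 56.5.
CS = ½·(112 − 56.5)·22.2 = 616.05; PS = (56.5 − 1)·22.2 = 1232.1; TS = 1848.15.
With perfect price discrimination, output is the efficient level Q = 44.4 (where demand meets MC), but every buyer pays their willingness to pay: CS = 0 and PS = total surplus.
TS = 2464.2 (equal to competitive TS).
Change in total surplus: 2464.2 − 1848.15 = 616.05.

Total surplus rises by 616.05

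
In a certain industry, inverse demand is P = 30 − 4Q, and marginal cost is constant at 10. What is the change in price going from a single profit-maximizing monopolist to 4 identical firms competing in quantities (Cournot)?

A monopolist chooses Q where MR = MC. MR = 30 − 8Q; setting this equal to 10 gives Q = 2.5 and P = 20.
With 4 symmetric Cournot firms, each firm's FOC gives 30 − 20q = 10, so q = 1, Q = 4·1 = 4, and P = 14.
Change in price: 14 − 20 = −6.

P falls by 6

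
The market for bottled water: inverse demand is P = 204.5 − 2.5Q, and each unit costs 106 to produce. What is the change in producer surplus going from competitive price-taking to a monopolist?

Competitive firms price at marginal cost: P = 106, giving Q = 39.4.
PS = (106 − 106)·39.4 = 0.
Monopoly sets MR = MC: 204.5 − 5Q = 106 ⇒ Q = 19.7, P = 204.5 − 2.5·19.7 = 155.25.
PS = (155.25 − 106)·19.7 = 970.225.
Change in producer surplus: 970.225 − 0 = 970.225.

Producer surplus rises by 970.225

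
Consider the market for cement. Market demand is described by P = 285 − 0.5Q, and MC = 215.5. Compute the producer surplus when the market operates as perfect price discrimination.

PS = 4830.25

A perfectly discriminating monopolist sells every unit with P(Q) ≥ MC(Q), so output equals the competitive quantity Q = 139. Each buyer pays their reservation price, so CS = 0 and the firm captures all surplus.
PS = ½·(285 − 215.5)·139 = 4830.25.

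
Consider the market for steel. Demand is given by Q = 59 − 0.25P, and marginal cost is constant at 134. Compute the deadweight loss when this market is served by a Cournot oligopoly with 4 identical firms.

DWL = 52.02

Inverting demand: P = 236 − 4Q.
Competitive firms price at marginal cost: P = 134, giving Q = 25.5.
Cournot with 4 identical firms: the symmetric best-response condition is 236 − 20q = 134. Each firm produces q = 5.1, total output Q = 20.4, price P = 154.4.
DWL is the triangle between Q = 20.4 and Q = 25.5: ½·(25.5 − 20.4)·(154.4 − 134) = 52.02.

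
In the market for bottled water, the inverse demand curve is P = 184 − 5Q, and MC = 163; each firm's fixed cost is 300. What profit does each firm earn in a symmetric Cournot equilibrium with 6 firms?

π_i = −298.2

Cournot with 6 identical firms: the symmetric best-response condition is 184 − 35q = 163. Each firm produces q = 0.6, total output Q = 3.6, price P = 166.
Each firm's profit = (166 − 163)·0.6 − 300 = −298.2.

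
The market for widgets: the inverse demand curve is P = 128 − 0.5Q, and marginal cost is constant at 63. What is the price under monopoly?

P = 95.5

Monopoly sets MR = MC: 128 − Q = 63 ⇒ Q = 65, P = 128 − 0.5·65 = 95.5.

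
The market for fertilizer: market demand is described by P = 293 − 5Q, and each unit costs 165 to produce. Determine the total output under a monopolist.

Q = 12.8

A monopolist chooses Q where MR = MC. MR = 293 − 10Q; setting this equal to 165 gives Q = 12.8 and P = 229.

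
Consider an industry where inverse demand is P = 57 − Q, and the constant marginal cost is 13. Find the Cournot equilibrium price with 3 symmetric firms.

Cournot with 3 identical firms: the symmetric best-response condition is 57 − 4q = 13. Each firm produces q = 11, total output Q = 33, price P = 24.

P = 24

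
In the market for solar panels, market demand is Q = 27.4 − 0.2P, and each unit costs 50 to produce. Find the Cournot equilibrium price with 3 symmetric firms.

P = 71.75

Inverting demand: P = 137 − 5Q.
In a 3-firm Cournot equilibrium, symmetry and the first-order condition give q = (137 − 50)/(20) = 4.35. So Q = 13.05 and P = 71.75.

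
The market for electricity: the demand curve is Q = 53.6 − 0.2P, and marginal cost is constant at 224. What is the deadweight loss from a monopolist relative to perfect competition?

Inverting demand: P = 268 − 5Q.
Competitive firms price at marginal cost: P = 224, giving Q = 8.8.
Monopoly sets MR = MC: 268 − 10Q = 224 ⇒ Q = 4.4, P = 268 − 5·4.4 = 246.
DWL is the triangle between Q = 4.4 and Q = 8.8: ½·(8.8 − 4.4)·(246 − 224) = 48.4.

DWL = 48.4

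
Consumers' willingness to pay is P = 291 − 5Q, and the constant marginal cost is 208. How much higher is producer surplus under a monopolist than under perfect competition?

Competitive firms price at marginal cost: P = 208, giving Q = 16.6.
PS = (208 − 208)·16.6 = 0.
The monopolist equates marginal revenue to marginal cost: 291 − 10Q = 208, so Q = 8.3. From demand, P = 249.5.
PS = (249.5 − 208)·8.3 = 344.45.
Change in producer surplus: 344.45 − 0 = 344.45.

Producer surplus rises by 344.45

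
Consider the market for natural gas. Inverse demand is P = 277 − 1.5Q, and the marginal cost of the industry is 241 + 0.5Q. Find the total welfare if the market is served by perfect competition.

TS = 324

Competitive equilibrium sets price equal to marginal cost: 277 − 1.5Q = 241 + 0.5Q, so Q = 18 and P = 250.
CS = ½·(277 − 250)·18 = 243; PS = (250·18 − 241·18 − ½·0.5·18²) = 81; TS = 324.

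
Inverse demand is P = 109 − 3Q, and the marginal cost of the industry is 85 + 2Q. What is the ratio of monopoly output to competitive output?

The monopolist equates marginal revenue to marginal cost: 109 − 6Q = 85 + 2Q, so Q = 3. From demand, P = 100.
Competitive equilibrium sets price equal to marginal cost: 109 − 3Q = 85 + 2Q, so Q = 4.8 and P = 94.6.
Ratio Q_m/Q_c = 3/4.8 = 0.625.

Q_m/Q_c = 0.625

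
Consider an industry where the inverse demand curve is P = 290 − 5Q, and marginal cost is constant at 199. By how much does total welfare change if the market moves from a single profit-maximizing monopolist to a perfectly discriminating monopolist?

TS rises by 207.025

A monopolist chooses Q where MR = MC. MR = 290 − 10Q; setting this equal to 199 gives Q = 9.1 and P = 244.5.
CS = ½·(290 − 244.5)·9.1 = 207.025; PS = (244.5 − 199)·9.1 = 414.05; TS = 621.075.
A perfectly discriminating monopolist sells every unit with P(Q) ≥ MC(Q), so output equals the competitive quantity Q = 18.2. Each buyer pays their reservation price, so CS = 0 and the firm captures all surplus.
TS = 828.1 (equal to competitive TS).
Change in total welfare: 828.1 − 621.075 = 207.025.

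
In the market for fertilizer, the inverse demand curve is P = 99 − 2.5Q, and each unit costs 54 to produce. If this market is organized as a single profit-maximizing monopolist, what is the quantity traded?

A monopolist chooses Q where MR = MC. MR = 99 − 5Q; setting this equal to 54 gives Q = 9 and P = 76.5.

Q = 9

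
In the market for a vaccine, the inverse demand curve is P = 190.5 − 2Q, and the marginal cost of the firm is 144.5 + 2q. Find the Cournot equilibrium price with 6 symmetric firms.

Cournot with 6 identical firms: the symmetric best-response condition is 190.5 − 14q = 144.5 + 2q. Each firm produces q = 2.875, total output Q = 17.25, price P = 156.

P = 156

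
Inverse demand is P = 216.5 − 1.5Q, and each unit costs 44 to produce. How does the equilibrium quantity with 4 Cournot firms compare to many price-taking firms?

In a 4-firm Cournot equilibrium, symmetry and the first-order condition give q = (216.5 − 44)/(7.5) = 23. So Q = 92 and P = 78.5.
Under competition P = MC = 44, so Q = (216.5 − 44)/1.5 = 115.

Cournot: Q = 92; Competition: Q = 115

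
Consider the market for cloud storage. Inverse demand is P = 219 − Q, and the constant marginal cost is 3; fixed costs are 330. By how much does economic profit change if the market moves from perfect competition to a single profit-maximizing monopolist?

π rises by 11664

Under competition P = MC = 3, so Q = (219 − 3)/1 = 216.
Profit = (3 − 3)·216 − 330 = −330.
Monopoly sets MR = MC: 219 − 2Q = 3 ⇒ Q = 108, P = 219 − 108 = 111.
Profit = (111 − 3)·108 − 330 = 11334.
Change in economic profit: 11334 − −330 = 11664.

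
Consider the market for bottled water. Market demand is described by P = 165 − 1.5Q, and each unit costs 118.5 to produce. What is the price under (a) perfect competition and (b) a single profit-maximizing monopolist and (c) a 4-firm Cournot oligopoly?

Competition: P = 118.5; Monopoly: P = 141.75; Cournot: P = 127.8

Under competition P = MC = 118.5, so Q = (165 − 118.5)/1.5 = 31.
A monopolist chooses Q where MR = MC. MR = 165 − 3Q; setting this equal to 118.5 gives Q = 15.5 and P = 141.75.
In a 4-firm Cournot equilibrium, symmetry and the first-order condition give q = (165 − 118.5)/(7.5) = 6.2. So Q = 24.8 and P = 127.8.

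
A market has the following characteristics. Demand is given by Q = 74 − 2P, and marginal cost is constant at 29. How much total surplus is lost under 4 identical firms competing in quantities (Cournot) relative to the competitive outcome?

DWL = 2.56

Inverting demand: P = 37 − 0.5Q.
Under competition P = MC = 29, so Q = (37 − 29)/0.5 = 16.
With 4 symmetric Cournot firms, each firm's FOC gives 37 − 2.5q = 29, so q = 3.2, Q = 4·3.2 = 12.8, and P = 30.6.
DWL is the triangle between Q = 12.8 and Q = 16: ½·(16 − 12.8)·(30.6 − 29) = 2.56.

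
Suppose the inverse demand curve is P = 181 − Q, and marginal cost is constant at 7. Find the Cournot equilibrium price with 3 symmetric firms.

In a 3-firm Cournot equilibrium, symmetry and the first-order condition give q = (181 − 7)/(4) = 43.5. So Q = 130.5 and P = 50.5.

P = 50.5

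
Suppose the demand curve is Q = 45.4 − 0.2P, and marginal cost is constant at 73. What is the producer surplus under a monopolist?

Inverting demand: P = 227 − 5Q.
Monopoly sets MR = MC: 227 − 10Q = 73 ⇒ Q = 15.4, P = 227 − 5·15.4 = 150.
PS = (150 − 73)·15.4 = 1185.8.

PS = 1185.8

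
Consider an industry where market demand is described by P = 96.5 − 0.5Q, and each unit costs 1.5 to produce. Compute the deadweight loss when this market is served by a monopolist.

Competitive firms price at marginal cost: P = 1.5, giving Q = 190.
A monopolist chooses Q where MR = MC. MR = 96.5 − Q; setting this equal to 1.5 gives Q = 95 and P = 49.
DWL is the triangle between Q = 95 and Q = 190: ½·(190 − 95)·(49 − 1.5) = 2256.25.

DWL = 2256.25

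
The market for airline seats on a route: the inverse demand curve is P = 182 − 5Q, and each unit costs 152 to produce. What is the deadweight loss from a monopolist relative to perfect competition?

Under competition P = MC = 152, so Q = (182 − 152)/5 = 6.
The monopolist equates marginal revenue to marginal cost: 182 − 10Q = 152, so Q = 3. From demand, P = 167.
DWL is the triangle between Q = 3 and Q = 6: ½·(6 − 3)·(167 − 152) = 22.5.

DWL = 22.5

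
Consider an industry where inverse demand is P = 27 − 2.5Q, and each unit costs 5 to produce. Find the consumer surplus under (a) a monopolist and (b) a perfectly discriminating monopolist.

Monopoly: CS = 24.2; Perfect PD: CS = 0

The monopolist equates marginal revenue to marginal cost: 27 − 5Q = 5, so Q = 4.4. From demand, P = 16.
CS = ½·(27 − 16)·4.4 = 24.2.
Under first-degree price discrimination the firm charges each unit its demand price and produces up to where P = MC, i.e. Q = 8.8. Consumer surplus is zero; producer surplus equals total surplus.
CS = 0.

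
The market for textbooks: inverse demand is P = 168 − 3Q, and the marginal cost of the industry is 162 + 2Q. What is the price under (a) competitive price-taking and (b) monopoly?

Under competition P = MC: 168 − 3Q = 162 + 2Q ⇒ Q = 1.2, P = 164.4.
Monopoly sets MR = MC: 168 − 6Q = 162 + 2Q ⇒ Q = 0.75, P = 168 − 3·0.75 = 165.75.

Competition: P = 164.4; Monopoly: P = 165.75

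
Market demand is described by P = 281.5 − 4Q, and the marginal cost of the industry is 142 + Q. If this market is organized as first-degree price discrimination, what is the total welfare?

Under first-degree price discrimination the firm charges each unit its demand price and produces up to where P = MC, i.e. Q = 27.9. Consumer surplus is zero; producer surplus equals total surplus.
TS = 1946.025 (equal to competitive TS).

TS = 1946.025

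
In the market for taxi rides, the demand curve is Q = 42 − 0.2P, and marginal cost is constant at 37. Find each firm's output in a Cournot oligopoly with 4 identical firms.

Inverting demand: P = 210 − 5Q.
With 4 symmetric Cournot firms, each firm's FOC gives 210 − 25q = 37, so q = 6.92, Q = 4·6.92 = 27.68, and P = 71.6.

q_i = 6.92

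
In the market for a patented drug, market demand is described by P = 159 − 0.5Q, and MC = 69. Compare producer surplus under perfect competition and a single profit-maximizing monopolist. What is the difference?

Perfect competition: P = MC = 69, so 159 − 0.5Q = 69 and Q = 180.
PS = (69 − 69)·180 = 0.
A monopolist chooses Q where MR = MC. MR = 159 − Q; setting this equal to 69 gives Q = 90 and P = 114.
PS = (114 − 69)·90 = 4050.
Change in producer surplus: 4050 − 0 = 4050.

PS rises by 4050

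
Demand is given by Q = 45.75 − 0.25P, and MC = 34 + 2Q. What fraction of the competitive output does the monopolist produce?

Inverting demand: P = 183 − 4Q.
Monopoly sets MR = MC: 183 − 8Q = 34 + 2Q ⇒ Q = 14.9, P = 183 − 4·14.9 = 123.4.
Under competition P = MC: 183 − 4Q = 34 + 2Q ⇒ Q = 149/6, P = 251/3.
Ratio Q_m/Q_c = 14.9/(149/6) = 0.6.

Q_m/Q_c = 0.6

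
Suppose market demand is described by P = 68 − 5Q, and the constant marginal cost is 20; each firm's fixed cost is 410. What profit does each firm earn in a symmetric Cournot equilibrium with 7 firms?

In a 7-firm Cournot equilibrium, symmetry and the first-order condition give q = (68 − 20)/(40) = 1.2. So Q = 8.4 and P = 26.
Each firm's profit = (26 − 20)·1.2 − 410 = −402.8.

π_i = −402.8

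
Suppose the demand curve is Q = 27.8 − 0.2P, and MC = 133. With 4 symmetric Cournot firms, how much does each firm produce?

Inverting demand: P = 139 − 5Q.
In a 4-firm Cournot equilibrium, symmetry and the first-order condition give q = (139 − 133)/(25) = 0.24. So Q = 0.96 and P = 134.2.

q_i = 0.24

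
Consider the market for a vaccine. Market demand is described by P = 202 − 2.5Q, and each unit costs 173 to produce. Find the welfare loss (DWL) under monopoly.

DWL = 42.05

Competitive firms price at marginal cost: P = 173, giving Q = 11.6.
The monopolist equates marginal revenue to marginal cost: 202 − 5Q = 173, so Q = 5.8. From demand, P = 187.5.
DWL is the triangle between Q = 5.8 and Q = 11.6: ½·(11.6 − 5.8)·(187.5 − 173) = 42.05.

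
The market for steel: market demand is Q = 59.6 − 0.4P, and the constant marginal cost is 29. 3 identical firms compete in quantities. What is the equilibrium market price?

Inverting demand: P = 149 − 2.5Q.
Cournot with 3 identical firms: the symmetric best-response condition is 149 − 10q = 29. Each firm produces q = 12, total output Q = 36, price P = 59.

P = 59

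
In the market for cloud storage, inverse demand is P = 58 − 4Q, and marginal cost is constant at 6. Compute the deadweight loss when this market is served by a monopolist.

Competitive firms price at marginal cost: P = 6, giving Q = 13.
Monopoly sets MR = MC: 58 − 8Q = 6 ⇒ Q = 6.5, P = 58 − 4·6.5 = 32.
DWL is the triangle between Q = 6.5 and Q = 13: ½·(13 − 6.5)·(32 − 6) = 84.5.

DWL = 84.5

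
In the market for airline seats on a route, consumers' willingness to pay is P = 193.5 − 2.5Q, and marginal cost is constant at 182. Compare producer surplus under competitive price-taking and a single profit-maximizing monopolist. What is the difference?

Competitive firms price at marginal cost: P = 182, giving Q = 4.6.
PS = (182 − 182)·4.6 = 0.
Monopoly sets MR = MC: 193.5 − 5Q = 182 ⇒ Q = 2.3, P = 193.5 − 2.5·2.3 = 187.75.
PS = (187.75 − 182)·2.3 = 13.225.
Change in producer surplus: 13.225 − 0 = 13.225.

PS rises by 13.225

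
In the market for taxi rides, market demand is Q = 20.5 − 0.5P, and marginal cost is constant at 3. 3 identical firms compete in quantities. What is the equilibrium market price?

Inverting demand: P = 41 − 2Q.
In a 3-firm Cournot equilibrium, symmetry and the first-order condition give q = (41 − 3)/(8) = 4.75. So Q = 14.25 and P = 12.5.

P = 12.5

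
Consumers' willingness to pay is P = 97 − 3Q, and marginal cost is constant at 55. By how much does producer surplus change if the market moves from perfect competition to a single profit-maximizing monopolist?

Perfect competition: P = MC = 55, so 97 − 3Q = 55 and Q = 14.
PS = (55 − 55)·14 = 0.
The monopolist equates marginal revenue to marginal cost: 97 − 6Q = 55, so Q = 7. From demand, P = 76.
PS = (76 − 55)·7 = 147.
Change in producer surplus: 147 − 0 = 147.

PS rises by 147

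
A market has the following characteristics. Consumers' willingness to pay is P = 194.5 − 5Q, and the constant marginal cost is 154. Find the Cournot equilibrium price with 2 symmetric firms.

In a 2-firm Cournot equilibrium, symmetry and the first-order condition give q = (194.5 − 154)/(15) = 2.7. So Q = 5.4 and P = 167.5.

P = 167.5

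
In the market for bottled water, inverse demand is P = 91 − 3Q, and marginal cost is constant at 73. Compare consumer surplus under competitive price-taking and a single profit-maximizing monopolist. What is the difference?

Competitive firms price at marginal cost: P = 73, giving Q = 6.
CS = ½·(91 − 73)·6 = 54.
The monopolist equates marginal revenue to marginal cost: 91 − 6Q = 73, so Q = 3. From demand, P = 82.
CS = ½·(91 − 82)·3 = 13.5.
Change in consumer surplus: 13.5 − 54 = −40.5.

CS falls by 40.5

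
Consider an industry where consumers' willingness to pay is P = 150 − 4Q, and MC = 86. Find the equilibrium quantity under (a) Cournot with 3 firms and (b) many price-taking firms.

Cournot with 3 identical firms: the symmetric best-response condition is 150 − 16q = 86. Each firm produces q = 4, total output Q = 12, price P = 102.
Under competition P = MC = 86, so Q = (150 − 86)/4 = 16.

Cournot: Q = 12; Competition: Q = 16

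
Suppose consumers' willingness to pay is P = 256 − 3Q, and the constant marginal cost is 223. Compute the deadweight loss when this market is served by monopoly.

Perfect competition: P = MC = 223, so 256 − 3Q = 223 and Q = 11.
The monopolist equates marginal revenue to marginal cost: 256 − 6Q = 223, so Q = 5.5. From demand, P = 239.5.
DWL is the triangle between Q = 5.5 and Q = 11: ½·(11 − 5.5)·(239.5 − 223) = 45.375.

DWL = 45.375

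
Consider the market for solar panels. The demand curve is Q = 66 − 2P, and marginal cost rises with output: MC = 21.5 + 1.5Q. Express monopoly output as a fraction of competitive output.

Inverting demand: P = 33 − 0.5Q.
A monopolist chooses Q where MR = MC. MR = 33 − Q; setting this equal to 21.5 + 1.5Q gives Q = 4.6 and P = 30.7.
Competitive equilibrium sets price equal to marginal cost: 33 − 0.5Q = 21.5 + 1.5Q, so Q = 5.75 and P = 30.125.
Ratio Q_m/Q_c = 4.6/5.75 = 0.8.

Q_m/Q_c = 0.8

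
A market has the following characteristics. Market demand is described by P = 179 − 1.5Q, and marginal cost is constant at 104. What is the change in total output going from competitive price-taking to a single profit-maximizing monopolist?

Q falls by 25

Under competition P = MC = 104, so Q = (179 − 104)/1.5 = 50.
A monopolist chooses Q where MR = MC. MR = 179 − 3Q; setting this equal to 104 gives Q = 25 and P = 141.5.
Change in total output: 25 − 50 = −25.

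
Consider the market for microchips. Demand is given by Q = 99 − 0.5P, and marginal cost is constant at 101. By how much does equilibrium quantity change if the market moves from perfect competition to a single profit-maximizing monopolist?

Equilibrium quantity falls by 24.25

Inverting demand: P = 198 − 2Q.
Perfect competition: P = MC = 101, so 198 − 2Q = 101 and Q = 48.5.
The monopolist equates marginal revenue to marginal cost: 198 − 4Q = 101, so Q = 24.25. From demand, P = 149.5.
Change in equilibrium quantity: 24.25 − 48.5 = −24.25.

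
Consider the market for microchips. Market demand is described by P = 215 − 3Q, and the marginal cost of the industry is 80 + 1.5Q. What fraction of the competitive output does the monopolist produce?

Q_m/Q_c = 0.6

Monopoly sets MR = MC: 215 − 6Q = 80 + 1.5Q ⇒ Q = 18, P = 215 − 3·18 = 161.
Competitive equilibrium sets price equal to marginal cost: 215 − 3Q = 80 + 1.5Q, so Q = 30 and P = 125.
Ratio Q_m/Q_c = 18/30 = 0.6.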